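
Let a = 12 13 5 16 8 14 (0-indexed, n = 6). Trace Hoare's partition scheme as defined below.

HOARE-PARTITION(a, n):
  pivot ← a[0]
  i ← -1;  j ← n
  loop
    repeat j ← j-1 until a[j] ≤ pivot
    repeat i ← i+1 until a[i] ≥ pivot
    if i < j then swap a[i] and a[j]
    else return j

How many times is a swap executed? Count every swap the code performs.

pivot=12
j stops at 4 (8), i stops at 0 (12); swap ⇒ 8 13 5 16 12 14
j stops at 2 (5), i stops at 1 (13); swap ⇒ 8 5 13 16 12 14
j stops at 1, i stops at 2; i≥j ⇒ return 1. a=8 5 13 16 12 14

2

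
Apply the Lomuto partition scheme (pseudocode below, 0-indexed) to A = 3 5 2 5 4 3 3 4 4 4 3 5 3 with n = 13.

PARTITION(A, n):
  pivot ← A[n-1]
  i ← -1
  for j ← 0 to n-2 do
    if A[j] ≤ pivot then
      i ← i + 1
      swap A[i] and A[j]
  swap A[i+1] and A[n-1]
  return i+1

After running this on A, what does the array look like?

3 2 3 3 3 3 5 4 4 4 4 5 5

pivot = A[12] = 3; i = -1
j=0: A[0]=3 ≤ 3 → i=0, swap A[0],A[0] (no change) → 3 5 2 5 4 3 3 4 4 4 3 5 3
j=1: A[1]=5 > 3 → no swap
j=2: A[2]=2 ≤ 3 → i=1, swap A[1],A[2] → 3 2 5 5 4 3 3 4 4 4 3 5 3
j=3: A[3]=5 > 3 → no swap
j=4: A[4]=4 > 3 → no swap
j=5: A[5]=3 ≤ 3 → i=2, swap A[2],A[5] → 3 2 3 5 4 5 3 4 4 4 3 5 3
j=6: A[6]=3 ≤ 3 → i=3, swap A[3],A[6] → 3 2 3 3 4 5 5 4 4 4 3 5 3
j=7: A[7]=4 > 3 → no swap
j=8: A[8]=4 > 3 → no swap
j=9: A[9]=4 > 3 → no swap
j=10: A[10]=3 ≤ 3 → i=4, swap A[4],A[10] → 3 2 3 3 3 5 5 4 4 4 4 5 3
j=11: A[11]=5 > 3 → no swap
final swap A[5],A[12] → 3 2 3 3 3 3 5 4 4 4 4 5 5; return 5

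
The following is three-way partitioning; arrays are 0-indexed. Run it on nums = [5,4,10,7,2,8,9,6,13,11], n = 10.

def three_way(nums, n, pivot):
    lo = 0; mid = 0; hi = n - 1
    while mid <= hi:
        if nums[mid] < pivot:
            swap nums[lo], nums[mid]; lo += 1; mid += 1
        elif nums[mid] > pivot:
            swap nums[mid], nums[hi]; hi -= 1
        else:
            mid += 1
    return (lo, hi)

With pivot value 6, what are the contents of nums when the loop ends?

[5,4,2,6,8,9,7,13,11,10]

lo=0 mid=0 hi=9
5<6: swap(0,0), lo=1 mid=1 ⇒ [5,4,10,7,2,8,9,6,13,11]
4<6: swap(1,1), lo=2 mid=2 ⇒ [5,4,10,7,2,8,9,6,13,11]
10>6: swap(2,9), hi=8 ⇒ [5,4,11,7,2,8,9,6,13,10]
11>6: swap(2,8), hi=7 ⇒ [5,4,13,7,2,8,9,6,11,10]
13>6: swap(2,7), hi=6 ⇒ [5,4,6,7,2,8,9,13,11,10]
6=6: mid=3
7>6: swap(3,6), hi=5 ⇒ [5,4,6,9,2,8,7,13,11,10]
9>6: swap(3,5), hi=4 ⇒ [5,4,6,8,2,9,7,13,11,10]
8>6: swap(3,4), hi=3 ⇒ [5,4,6,2,8,9,7,13,11,10]
2<6: swap(2,3), lo=3 mid=4 ⇒ [5,4,2,6,8,9,7,13,11,10]
done. lo=3 hi=3; nums=[5,4,2,6,8,9,7,13,11,10]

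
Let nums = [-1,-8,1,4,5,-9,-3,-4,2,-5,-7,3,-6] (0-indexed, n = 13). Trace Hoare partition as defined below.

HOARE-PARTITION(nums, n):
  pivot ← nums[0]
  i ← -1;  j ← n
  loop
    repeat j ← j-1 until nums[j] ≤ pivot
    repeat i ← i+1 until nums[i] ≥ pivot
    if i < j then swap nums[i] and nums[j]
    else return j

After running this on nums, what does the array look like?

[-6,-8,-7,-5,-4,-9,-3,5,2,4,1,3,-1]

pivot = nums[0] = -1; i = -1, j = 13
j→12 (nums[12]=-6≤-1), i→0 (nums[0]=-1≥-1); i<j, swap → [-6,-8,1,4,5,-9,-3,-4,2,-5,-7,3,-1]
j→10 (nums[10]=-7≤-1), i→2 (nums[2]=1≥-1); i<j, swap → [-6,-8,-7,4,5,-9,-3,-4,2,-5,1,3,-1]
j→9 (nums[9]=-5≤-1), i→3 (nums[3]=4≥-1); i<j, swap → [-6,-8,-7,-5,5,-9,-3,-4,2,4,1,3,-1]
j→7 (nums[7]=-4≤-1), i→4 (nums[4]=5≥-1); i<j, swap → [-6,-8,-7,-5,-4,-9,-3,5,2,4,1,3,-1]
j→6, i→7; i≥j, return j=6. nums = [-6,-8,-7,-5,-4,-9,-3,5,2,4,1,3,-1]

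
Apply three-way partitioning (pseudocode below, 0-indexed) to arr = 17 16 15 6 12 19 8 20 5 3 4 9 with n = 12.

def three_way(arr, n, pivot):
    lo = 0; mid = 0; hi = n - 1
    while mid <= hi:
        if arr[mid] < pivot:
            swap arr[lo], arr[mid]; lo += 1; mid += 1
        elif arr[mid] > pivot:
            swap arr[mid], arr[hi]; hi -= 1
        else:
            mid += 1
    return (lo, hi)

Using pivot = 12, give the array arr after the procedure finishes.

lo=0 mid=0 hi=11
17>12: swap(0,11), hi=10 ⇒ 9 16 15 6 12 19 8 20 5 3 4 17
9<12: swap(0,0), lo=1 mid=1 ⇒ 9 16 15 6 12 19 8 20 5 3 4 17
16>12: swap(1,10), hi=9 ⇒ 9 4 15 6 12 19 8 20 5 3 16 17
4<12: swap(1,1), lo=2 mid=2 ⇒ 9 4 15 6 12 19 8 20 5 3 16 17
15>12: swap(2,9), hi=8 ⇒ 9 4 3 6 12 19 8 20 5 15 16 17
3<12: swap(2,2), lo=3 mid=3 ⇒ 9 4 3 6 12 19 8 20 5 15 16 17
6<12: swap(3,3), lo=4 mid=4 ⇒ 9 4 3 6 12 19 8 20 5 15 16 17
12=12: mid=5
19>12: swap(5,8), hi=7 ⇒ 9 4 3 6 12 5 8 20 19 15 16 17
5<12: swap(4,5), lo=5 mid=6 ⇒ 9 4 3 6 5 12 8 20 19 15 16 17
8<12: swap(5,6), lo=6 mid=7 ⇒ 9 4 3 6 5 8 12 20 19 15 16 17
20>12: swap(7,7), hi=6 ⇒ 9 4 3 6 5 8 12 20 19 15 16 17
done. lo=6 hi=6; arr=9 4 3 6 5 8 12 20 19 15 16 17

9 4 3 6 5 8 12 20 19 15 16 17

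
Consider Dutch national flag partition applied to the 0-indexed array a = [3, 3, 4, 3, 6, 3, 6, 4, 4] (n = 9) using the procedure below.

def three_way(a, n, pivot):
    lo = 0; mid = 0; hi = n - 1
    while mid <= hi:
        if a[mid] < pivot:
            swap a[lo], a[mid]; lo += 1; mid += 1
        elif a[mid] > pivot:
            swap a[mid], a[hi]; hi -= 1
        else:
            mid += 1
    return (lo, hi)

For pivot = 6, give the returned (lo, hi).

(7, 8)

pivot = 6; lo=0, mid=0, hi=8
a[mid]=3<6: swap a[0],a[0]; lo=1,mid=1 → [3, 3, 4, 3, 6, 3, 6, 4, 4]
a[mid]=3<6: swap a[1],a[1]; lo=2,mid=2 → [3, 3, 4, 3, 6, 3, 6, 4, 4]
a[mid]=4<6: swap a[2],a[2]; lo=3,mid=3 → [3, 3, 4, 3, 6, 3, 6, 4, 4]
a[mid]=3<6: swap a[3],a[3]; lo=4,mid=4 → [3, 3, 4, 3, 6, 3, 6, 4, 4]
a[mid]=6=6: mid=5
a[mid]=3<6: swap a[4],a[5]; lo=5,mid=6 → [3, 3, 4, 3, 3, 6, 6, 4, 4]
a[mid]=6=6: mid=7
a[mid]=4<6: swap a[5],a[7]; lo=6,mid=8 → [3, 3, 4, 3, 3, 4, 6, 6, 4]
a[mid]=4<6: swap a[6],a[8]; lo=7,mid=9 → [3, 3, 4, 3, 3, 4, 4, 6, 6]
end: lo=7, hi=8; a = [3, 3, 4, 3, 3, 4, 4, 6, 6]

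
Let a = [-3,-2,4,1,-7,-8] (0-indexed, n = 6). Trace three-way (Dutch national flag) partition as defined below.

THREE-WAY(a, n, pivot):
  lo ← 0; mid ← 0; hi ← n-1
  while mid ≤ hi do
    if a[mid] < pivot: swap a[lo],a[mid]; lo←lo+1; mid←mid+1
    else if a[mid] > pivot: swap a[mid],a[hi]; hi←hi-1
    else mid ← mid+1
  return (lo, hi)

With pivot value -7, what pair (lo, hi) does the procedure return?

(1, 1)

pivot = -7; lo=0, mid=0, hi=5
a[mid]=-3>-7: swap a[0],a[5]; hi=4 → [-8,-2,4,1,-7,-3]
a[mid]=-8<-7: swap a[0],a[0]; lo=1,mid=1 → [-8,-2,4,1,-7,-3]
a[mid]=-2>-7: swap a[1],a[4]; hi=3 → [-8,-7,4,1,-2,-3]
a[mid]=-7=-7: mid=2
a[mid]=4>-7: swap a[2],a[3]; hi=2 → [-8,-7,1,4,-2,-3]
a[mid]=1>-7: swap a[2],a[2]; hi=1 → [-8,-7,1,4,-2,-3]
end: lo=1, hi=1; a = [-8,-7,1,4,-2,-3]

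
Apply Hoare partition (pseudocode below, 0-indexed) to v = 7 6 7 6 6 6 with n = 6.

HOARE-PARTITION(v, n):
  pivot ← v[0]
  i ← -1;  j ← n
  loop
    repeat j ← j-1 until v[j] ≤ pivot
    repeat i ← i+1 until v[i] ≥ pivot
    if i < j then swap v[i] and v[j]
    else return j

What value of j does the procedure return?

3

pivot = v[0] = 7; i = -1, j = 6
j→5 (v[5]=6≤7), i→0 (v[0]=7≥7); i<j, swap → 6 6 7 6 6 7
j→4 (v[4]=6≤7), i→2 (v[2]=7≥7); i<j, swap → 6 6 6 6 7 7
j→3, i→4; i≥j, return j=3. v = 6 6 6 6 7 7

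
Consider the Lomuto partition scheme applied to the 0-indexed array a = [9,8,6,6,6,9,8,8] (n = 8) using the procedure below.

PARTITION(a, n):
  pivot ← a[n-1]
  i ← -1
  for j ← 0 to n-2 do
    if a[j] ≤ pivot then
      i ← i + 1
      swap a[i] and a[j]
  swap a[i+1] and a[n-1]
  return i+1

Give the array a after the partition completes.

[8,6,6,6,8,8,9,9]

pivot = a[7] = 8; i = -1
j=0: a[0]=9 > 8 → no swap
j=1: a[1]=8 ≤ 8 → i=0, swap a[0],a[1] → [8,9,6,6,6,9,8,8]
j=2: a[2]=6 ≤ 8 → i=1, swap a[1],a[2] → [8,6,9,6,6,9,8,8]
j=3: a[3]=6 ≤ 8 → i=2, swap a[2],a[3] → [8,6,6,9,6,9,8,8]
j=4: a[4]=6 ≤ 8 → i=3, swap a[3],a[4] → [8,6,6,6,9,9,8,8]
j=5: a[5]=9 > 8 → no swap
j=6: a[6]=8 ≤ 8 → i=4, swap a[4],a[6] → [8,6,6,6,8,9,9,8]
final swap a[5],a[7] → [8,6,6,6,8,8,9,9]; return 5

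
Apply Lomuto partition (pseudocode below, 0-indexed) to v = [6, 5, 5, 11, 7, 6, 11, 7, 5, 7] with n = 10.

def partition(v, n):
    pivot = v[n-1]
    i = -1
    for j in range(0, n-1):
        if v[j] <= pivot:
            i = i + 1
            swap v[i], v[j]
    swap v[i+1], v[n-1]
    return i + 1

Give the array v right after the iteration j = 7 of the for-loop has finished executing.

pivot = v[9] = 7; i = -1
j=0: v[0]=6 ≤ 7 → i=0, swap v[0],v[0] (no change) → [6, 5, 5, 11, 7, 6, 11, 7, 5, 7]
j=1: v[1]=5 ≤ 7 → i=1, swap v[1],v[1] (no change) → [6, 5, 5, 11, 7, 6, 11, 7, 5, 7]
j=2: v[2]=5 ≤ 7 → i=2, swap v[2],v[2] (no change) → [6, 5, 5, 11, 7, 6, 11, 7, 5, 7]
j=3: v[3]=11 > 7 → no swap
j=4: v[4]=7 ≤ 7 → i=3, swap v[3],v[4] → [6, 5, 5, 7, 11, 6, 11, 7, 5, 7]
j=5: v[5]=6 ≤ 7 → i=4, swap v[4],v[5] → [6, 5, 5, 7, 6, 11, 11, 7, 5, 7]
j=6: v[6]=11 > 7 → no swap
j=7: v[7]=7 ≤ 7 → i=5, swap v[5],v[7] → [6, 5, 5, 7, 6, 7, 11, 11, 5, 7]
(after j=7) v = [6, 5, 5, 7, 6, 7, 11, 11, 5, 7]

[6, 5, 5, 7, 6, 7, 11, 11, 5, 7]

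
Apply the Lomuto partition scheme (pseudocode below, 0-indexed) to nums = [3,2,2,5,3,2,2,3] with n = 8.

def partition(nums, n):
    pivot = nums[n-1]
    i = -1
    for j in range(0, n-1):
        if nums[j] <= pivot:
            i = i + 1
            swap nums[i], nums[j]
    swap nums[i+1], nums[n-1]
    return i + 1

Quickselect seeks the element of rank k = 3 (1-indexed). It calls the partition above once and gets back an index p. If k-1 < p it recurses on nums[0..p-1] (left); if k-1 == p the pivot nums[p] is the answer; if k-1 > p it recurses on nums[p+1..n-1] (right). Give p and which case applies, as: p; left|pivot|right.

6; left

pivot=3, i=-1
j=0: 3≤3, i=0, swap(0,0) ⇒ [3,2,2,5,3,2,2,3]
j=1: 2≤3, i=1, swap(1,1) ⇒ [3,2,2,5,3,2,2,3]
j=2: 2≤3, i=2, swap(2,2) ⇒ [3,2,2,5,3,2,2,3]
j=3: 5>3, skip
j=4: 3≤3, i=3, swap(3,4) ⇒ [3,2,2,3,5,2,2,3]
j=5: 2≤3, i=4, swap(4,5) ⇒ [3,2,2,3,2,5,2,3]
j=6: 2≤3, i=5, swap(5,6) ⇒ [3,2,2,3,2,2,5,3]
swap(6,7) ⇒ [3,2,2,3,2,2,3,5]; return 6
p = 6; k-1 = 2 < 6 ⇒ left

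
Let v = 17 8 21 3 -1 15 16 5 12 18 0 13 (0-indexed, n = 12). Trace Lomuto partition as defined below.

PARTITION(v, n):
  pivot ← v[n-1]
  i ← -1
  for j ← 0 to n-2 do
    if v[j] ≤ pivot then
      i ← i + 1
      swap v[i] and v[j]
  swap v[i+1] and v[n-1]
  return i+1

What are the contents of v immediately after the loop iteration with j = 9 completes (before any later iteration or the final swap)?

pivot = v[11] = 13; i = -1
j=0: v[0]=17 > 13 → no swap
j=1: v[1]=8 ≤ 13 → i=0, swap v[0],v[1] → 8 17 21 3 -1 15 16 5 12 18 0 13
j=2: v[2]=21 > 13 → no swap
j=3: v[3]=3 ≤ 13 → i=1, swap v[1],v[3] → 8 3 21 17 -1 15 16 5 12 18 0 13
j=4: v[4]=-1 ≤ 13 → i=2, swap v[2],v[4] → 8 3 -1 17 21 15 16 5 12 18 0 13
j=5: v[5]=15 > 13 → no swap
j=6: v[6]=16 > 13 → no swap
j=7: v[7]=5 ≤ 13 → i=3, swap v[3],v[7] → 8 3 -1 5 21 15 16 17 12 18 0 13
j=8: v[8]=12 ≤ 13 → i=4, swap v[4],v[8] → 8 3 -1 5 12 15 16 17 21 18 0 13
j=9: v[9]=18 > 13 → no swap
(after j=9) v = 8 3 -1 5 12 15 16 17 21 18 0 13

8 3 -1 5 12 15 16 17 21 18 0 13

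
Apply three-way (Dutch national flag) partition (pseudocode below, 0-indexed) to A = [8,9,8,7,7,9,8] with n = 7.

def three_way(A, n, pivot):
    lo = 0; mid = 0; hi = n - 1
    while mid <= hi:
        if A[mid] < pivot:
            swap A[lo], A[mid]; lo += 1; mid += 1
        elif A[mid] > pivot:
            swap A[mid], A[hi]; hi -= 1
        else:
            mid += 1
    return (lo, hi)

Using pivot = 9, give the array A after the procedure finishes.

lo=0 mid=0 hi=6
8<9: swap(0,0), lo=1 mid=1 ⇒ [8,9,8,7,7,9,8]
9=9: mid=2
8<9: swap(1,2), lo=2 mid=3 ⇒ [8,8,9,7,7,9,8]
7<9: swap(2,3), lo=3 mid=4 ⇒ [8,8,7,9,7,9,8]
7<9: swap(3,4), lo=4 mid=5 ⇒ [8,8,7,7,9,9,8]
9=9: mid=6
8<9: swap(4,6), lo=5 mid=7 ⇒ [8,8,7,7,8,9,9]
done. lo=5 hi=6; A=[8,8,7,7,8,9,9]

[8,8,7,7,8,9,9]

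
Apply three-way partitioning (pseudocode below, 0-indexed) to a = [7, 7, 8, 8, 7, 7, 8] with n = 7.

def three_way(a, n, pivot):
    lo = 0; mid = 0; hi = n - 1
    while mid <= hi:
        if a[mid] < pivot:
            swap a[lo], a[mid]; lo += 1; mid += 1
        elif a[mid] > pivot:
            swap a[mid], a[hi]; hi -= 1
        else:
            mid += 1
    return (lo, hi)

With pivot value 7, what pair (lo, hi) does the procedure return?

pivot = 7; lo=0, mid=0, hi=6
a[mid]=7=7: mid=1
a[mid]=7=7: mid=2
a[mid]=8>7: swap a[2],a[6]; hi=5 → [7, 7, 8, 8, 7, 7, 8]
a[mid]=8>7: swap a[2],a[5]; hi=4 → [7, 7, 7, 8, 7, 8, 8]
a[mid]=7=7: mid=3
a[mid]=8>7: swap a[3],a[4]; hi=3 → [7, 7, 7, 7, 8, 8, 8]
a[mid]=7=7: mid=4
end: lo=0, hi=3; a = [7, 7, 7, 7, 8, 8, 8]

(0, 3)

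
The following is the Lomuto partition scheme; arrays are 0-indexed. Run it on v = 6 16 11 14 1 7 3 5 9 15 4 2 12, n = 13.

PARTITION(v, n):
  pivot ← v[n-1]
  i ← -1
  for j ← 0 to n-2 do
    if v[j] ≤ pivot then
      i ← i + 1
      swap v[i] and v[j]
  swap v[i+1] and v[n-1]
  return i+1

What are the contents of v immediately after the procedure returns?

pivot=12, i=-1
j=0: 6≤12, i=0, swap(0,0) ⇒ 6 16 11 14 1 7 3 5 9 15 4 2 12
j=1: 16>12, skip
j=2: 11≤12, i=1, swap(1,2) ⇒ 6 11 16 14 1 7 3 5 9 15 4 2 12
j=3: 14>12, skip
j=4: 1≤12, i=2, swap(2,4) ⇒ 6 11 1 14 16 7 3 5 9 15 4 2 12
j=5: 7≤12, i=3, swap(3,5) ⇒ 6 11 1 7 16 14 3 5 9 15 4 2 12
j=6: 3≤12, i=4, swap(4,6) ⇒ 6 11 1 7 3 14 16 5 9 15 4 2 12
j=7: 5≤12, i=5, swap(5,7) ⇒ 6 11 1 7 3 5 16 14 9 15 4 2 12
j=8: 9≤12, i=6, swap(6,8) ⇒ 6 11 1 7 3 5 9 14 16 15 4 2 12
j=9: 15>12, skip
j=10: 4≤12, i=7, swap(7,10) ⇒ 6 11 1 7 3 5 9 4 16 15 14 2 12
j=11: 2≤12, i=8, swap(8,11) ⇒ 6 11 1 7 3 5 9 4 2 15 14 16 12
swap(9,12) ⇒ 6 11 1 7 3 5 9 4 2 12 14 16 15; return 9

6 11 1 7 3 5 9 4 2 12 14 16 15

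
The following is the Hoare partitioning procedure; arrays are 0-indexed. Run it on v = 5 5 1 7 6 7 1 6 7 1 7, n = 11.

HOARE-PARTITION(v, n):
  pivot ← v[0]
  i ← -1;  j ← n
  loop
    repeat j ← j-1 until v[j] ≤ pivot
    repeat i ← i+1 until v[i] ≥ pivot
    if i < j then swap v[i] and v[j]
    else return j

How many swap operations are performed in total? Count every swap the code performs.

2

pivot = v[0] = 5; i = -1, j = 11
j→9 (v[9]=1≤5), i→0 (v[0]=5≥5); i<j, swap → 1 5 1 7 6 7 1 6 7 5 7
j→6 (v[6]=1≤5), i→1 (v[1]=5≥5); i<j, swap → 1 1 1 7 6 7 5 6 7 5 7
j→2, i→3; i≥j, return j=2. v = 1 1 1 7 6 7 5 6 7 5 7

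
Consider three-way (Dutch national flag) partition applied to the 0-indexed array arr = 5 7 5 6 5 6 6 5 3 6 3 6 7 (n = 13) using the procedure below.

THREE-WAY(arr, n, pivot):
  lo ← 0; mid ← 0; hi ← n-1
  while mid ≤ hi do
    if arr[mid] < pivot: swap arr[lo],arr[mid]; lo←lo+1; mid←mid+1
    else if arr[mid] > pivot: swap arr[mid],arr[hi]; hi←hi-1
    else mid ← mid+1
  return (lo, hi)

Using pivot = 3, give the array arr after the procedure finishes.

lo=0 mid=0 hi=12
5>3: swap(0,12), hi=11 ⇒ 7 7 5 6 5 6 6 5 3 6 3 6 5
7>3: swap(0,11), hi=10 ⇒ 6 7 5 6 5 6 6 5 3 6 3 7 5
6>3: swap(0,10), hi=9 ⇒ 3 7 5 6 5 6 6 5 3 6 6 7 5
3=3: mid=1
7>3: swap(1,9), hi=8 ⇒ 3 6 5 6 5 6 6 5 3 7 6 7 5
6>3: swap(1,8), hi=7 ⇒ 3 3 5 6 5 6 6 5 6 7 6 7 5
3=3: mid=2
5>3: swap(2,7), hi=6 ⇒ 3 3 5 6 5 6 6 5 6 7 6 7 5
5>3: swap(2,6), hi=5 ⇒ 3 3 6 6 5 6 5 5 6 7 6 7 5
6>3: swap(2,5), hi=4 ⇒ 3 3 6 6 5 6 5 5 6 7 6 7 5
6>3: swap(2,4), hi=3 ⇒ 3 3 5 6 6 6 5 5 6 7 6 7 5
5>3: swap(2,3), hi=2 ⇒ 3 3 6 5 6 6 5 5 6 7 6 7 5
6>3: swap(2,2), hi=1 ⇒ 3 3 6 5 6 6 5 5 6 7 6 7 5
done. lo=0 hi=1; arr=3 3 6 5 6 6 5 5 6 7 6 7 5

3 3 6 5 6 6 5 5 6 7 6 7 5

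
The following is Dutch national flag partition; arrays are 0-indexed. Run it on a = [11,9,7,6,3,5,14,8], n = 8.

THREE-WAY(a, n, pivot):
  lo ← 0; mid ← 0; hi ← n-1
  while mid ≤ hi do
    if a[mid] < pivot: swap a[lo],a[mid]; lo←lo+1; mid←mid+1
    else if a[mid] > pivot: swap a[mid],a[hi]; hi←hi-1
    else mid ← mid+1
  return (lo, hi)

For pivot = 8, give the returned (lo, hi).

(4, 4)

pivot = 8; lo=0, mid=0, hi=7
a[mid]=11>8: swap a[0],a[7]; hi=6 → [8,9,7,6,3,5,14,11]
a[mid]=8=8: mid=1
a[mid]=9>8: swap a[1],a[6]; hi=5 → [8,14,7,6,3,5,9,11]
a[mid]=14>8: swap a[1],a[5]; hi=4 → [8,5,7,6,3,14,9,11]
a[mid]=5<8: swap a[0],a[1]; lo=1,mid=2 → [5,8,7,6,3,14,9,11]
a[mid]=7<8: swap a[1],a[2]; lo=2,mid=3 → [5,7,8,6,3,14,9,11]
a[mid]=6<8: swap a[2],a[3]; lo=3,mid=4 → [5,7,6,8,3,14,9,11]
a[mid]=3<8: swap a[3],a[4]; lo=4,mid=5 → [5,7,6,3,8,14,9,11]
end: lo=4, hi=4; a = [5,7,6,3,8,14,9,11]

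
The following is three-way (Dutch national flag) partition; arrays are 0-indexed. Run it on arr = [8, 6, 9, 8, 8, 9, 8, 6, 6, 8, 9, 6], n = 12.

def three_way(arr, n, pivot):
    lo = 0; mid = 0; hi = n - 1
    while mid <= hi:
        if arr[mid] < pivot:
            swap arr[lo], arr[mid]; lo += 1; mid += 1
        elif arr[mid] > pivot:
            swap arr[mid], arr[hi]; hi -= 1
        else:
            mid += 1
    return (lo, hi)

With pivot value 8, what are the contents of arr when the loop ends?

[6, 6, 6, 6, 8, 8, 8, 8, 8, 9, 9, 9]

lo=0 mid=0 hi=11
8=8: mid=1
6<8: swap(0,1), lo=1 mid=2 ⇒ [6, 8, 9, 8, 8, 9, 8, 6, 6, 8, 9, 6]
9>8: swap(2,11), hi=10 ⇒ [6, 8, 6, 8, 8, 9, 8, 6, 6, 8, 9, 9]
6<8: swap(1,2), lo=2 mid=3 ⇒ [6, 6, 8, 8, 8, 9, 8, 6, 6, 8, 9, 9]
8=8: mid=4
8=8: mid=5
9>8: swap(5,10), hi=9 ⇒ [6, 6, 8, 8, 8, 9, 8, 6, 6, 8, 9, 9]
9>8: swap(5,9), hi=8 ⇒ [6, 6, 8, 8, 8, 8, 8, 6, 6, 9, 9, 9]
8=8: mid=6
8=8: mid=7
6<8: swap(2,7), lo=3 mid=8 ⇒ [6, 6, 6, 8, 8, 8, 8, 8, 6, 9, 9, 9]
6<8: swap(3,8), lo=4 mid=9 ⇒ [6, 6, 6, 6, 8, 8, 8, 8, 8, 9, 9, 9]
done. lo=4 hi=8; arr=[6, 6, 6, 6, 8, 8, 8, 8, 8, 9, 9, 9]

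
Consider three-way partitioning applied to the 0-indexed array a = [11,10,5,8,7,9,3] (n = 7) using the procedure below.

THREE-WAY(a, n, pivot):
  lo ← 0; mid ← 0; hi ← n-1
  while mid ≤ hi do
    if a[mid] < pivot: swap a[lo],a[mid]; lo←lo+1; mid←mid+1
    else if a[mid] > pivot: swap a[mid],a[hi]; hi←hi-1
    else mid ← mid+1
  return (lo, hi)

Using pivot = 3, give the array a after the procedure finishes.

[3,5,8,7,9,10,11]

pivot = 3; lo=0, mid=0, hi=6
a[mid]=11>3: swap a[0],a[6]; hi=5 → [3,10,5,8,7,9,11]
a[mid]=3=3: mid=1
a[mid]=10>3: swap a[1],a[5]; hi=4 → [3,9,5,8,7,10,11]
a[mid]=9>3: swap a[1],a[4]; hi=3 → [3,7,5,8,9,10,11]
a[mid]=7>3: swap a[1],a[3]; hi=2 → [3,8,5,7,9,10,11]
a[mid]=8>3: swap a[1],a[2]; hi=1 → [3,5,8,7,9,10,11]
a[mid]=5>3: swap a[1],a[1]; hi=0 → [3,5,8,7,9,10,11]
end: lo=0, hi=0; a = [3,5,8,7,9,10,11]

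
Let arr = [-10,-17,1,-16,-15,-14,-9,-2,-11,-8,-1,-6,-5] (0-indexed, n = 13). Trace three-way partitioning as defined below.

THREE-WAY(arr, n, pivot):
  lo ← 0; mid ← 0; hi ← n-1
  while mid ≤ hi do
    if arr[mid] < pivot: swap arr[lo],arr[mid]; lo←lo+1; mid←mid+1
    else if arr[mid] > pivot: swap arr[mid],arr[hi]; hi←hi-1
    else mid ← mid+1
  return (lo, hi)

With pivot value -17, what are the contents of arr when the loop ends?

lo=0 mid=0 hi=12
-10>-17: swap(0,12), hi=11 ⇒ [-5,-17,1,-16,-15,-14,-9,-2,-11,-8,-1,-6,-10]
-5>-17: swap(0,11), hi=10 ⇒ [-6,-17,1,-16,-15,-14,-9,-2,-11,-8,-1,-5,-10]
-6>-17: swap(0,10), hi=9 ⇒ [-1,-17,1,-16,-15,-14,-9,-2,-11,-8,-6,-5,-10]
-1>-17: swap(0,9), hi=8 ⇒ [-8,-17,1,-16,-15,-14,-9,-2,-11,-1,-6,-5,-10]
-8>-17: swap(0,8), hi=7 ⇒ [-11,-17,1,-16,-15,-14,-9,-2,-8,-1,-6,-5,-10]
-11>-17: swap(0,7), hi=6 ⇒ [-2,-17,1,-16,-15,-14,-9,-11,-8,-1,-6,-5,-10]
-2>-17: swap(0,6), hi=5 ⇒ [-9,-17,1,-16,-15,-14,-2,-11,-8,-1,-6,-5,-10]
-9>-17: swap(0,5), hi=4 ⇒ [-14,-17,1,-16,-15,-9,-2,-11,-8,-1,-6,-5,-10]
-14>-17: swap(0,4), hi=3 ⇒ [-15,-17,1,-16,-14,-9,-2,-11,-8,-1,-6,-5,-10]
-15>-17: swap(0,3), hi=2 ⇒ [-16,-17,1,-15,-14,-9,-2,-11,-8,-1,-6,-5,-10]
-16>-17: swap(0,2), hi=1 ⇒ [1,-17,-16,-15,-14,-9,-2,-11,-8,-1,-6,-5,-10]
1>-17: swap(0,1), hi=0 ⇒ [-17,1,-16,-15,-14,-9,-2,-11,-8,-1,-6,-5,-10]
-17=-17: mid=1
done. lo=0 hi=0; arr=[-17,1,-16,-15,-14,-9,-2,-11,-8,-1,-6,-5,-10]

[-17,1,-16,-15,-14,-9,-2,-11,-8,-1,-6,-5,-10]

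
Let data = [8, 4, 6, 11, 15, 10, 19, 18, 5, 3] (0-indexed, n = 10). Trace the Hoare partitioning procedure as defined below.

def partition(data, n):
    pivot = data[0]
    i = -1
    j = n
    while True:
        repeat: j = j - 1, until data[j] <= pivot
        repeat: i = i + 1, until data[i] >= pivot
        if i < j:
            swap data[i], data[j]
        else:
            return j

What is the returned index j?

3

pivot = data[0] = 8; i = -1, j = 10
j→9 (data[9]=3≤8), i→0 (data[0]=8≥8); i<j, swap → [3, 4, 6, 11, 15, 10, 19, 18, 5, 8]
j→8 (data[8]=5≤8), i→3 (data[3]=11≥8); i<j, swap → [3, 4, 6, 5, 15, 10, 19, 18, 11, 8]
j→3, i→4; i≥j, return j=3. data = [3, 4, 6, 5, 15, 10, 19, 18, 11, 8]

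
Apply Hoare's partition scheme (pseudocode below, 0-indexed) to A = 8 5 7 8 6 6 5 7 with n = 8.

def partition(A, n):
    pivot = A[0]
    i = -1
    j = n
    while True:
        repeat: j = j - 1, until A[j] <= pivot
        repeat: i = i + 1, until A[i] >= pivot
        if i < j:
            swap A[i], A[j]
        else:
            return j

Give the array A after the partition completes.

pivot=8
j stops at 7 (7), i stops at 0 (8); swap ⇒ 7 5 7 8 6 6 5 8
j stops at 6 (5), i stops at 3 (8); swap ⇒ 7 5 7 5 6 6 8 8
j stops at 5, i stops at 6; i≥j ⇒ return 5. A=7 5 7 5 6 6 8 8

7 5 7 5 6 6 8 8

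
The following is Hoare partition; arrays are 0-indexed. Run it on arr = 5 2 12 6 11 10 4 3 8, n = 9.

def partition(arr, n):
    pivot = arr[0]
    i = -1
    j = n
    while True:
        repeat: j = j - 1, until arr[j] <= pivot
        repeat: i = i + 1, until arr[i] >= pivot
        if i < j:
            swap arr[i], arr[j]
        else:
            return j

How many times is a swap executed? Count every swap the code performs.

2

pivot=5
j stops at 7 (3), i stops at 0 (5); swap ⇒ 3 2 12 6 11 10 4 5 8
j stops at 6 (4), i stops at 2 (12); swap ⇒ 3 2 4 6 11 10 12 5 8
j stops at 2, i stops at 3; i≥j ⇒ return 2. arr=3 2 4 6 11 10 12 5 8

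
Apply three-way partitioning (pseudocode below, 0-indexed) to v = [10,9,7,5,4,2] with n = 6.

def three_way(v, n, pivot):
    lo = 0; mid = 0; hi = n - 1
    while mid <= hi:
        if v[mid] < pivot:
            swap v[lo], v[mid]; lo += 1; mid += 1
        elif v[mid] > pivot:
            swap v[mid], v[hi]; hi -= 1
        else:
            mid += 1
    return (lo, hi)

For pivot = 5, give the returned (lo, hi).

pivot = 5; lo=0, mid=0, hi=5
v[mid]=10>5: swap v[0],v[5]; hi=4 → [2,9,7,5,4,10]
v[mid]=2<5: swap v[0],v[0]; lo=1,mid=1 → [2,9,7,5,4,10]
v[mid]=9>5: swap v[1],v[4]; hi=3 → [2,4,7,5,9,10]
v[mid]=4<5: swap v[1],v[1]; lo=2,mid=2 → [2,4,7,5,9,10]
v[mid]=7>5: swap v[2],v[3]; hi=2 → [2,4,5,7,9,10]
v[mid]=5=5: mid=3
end: lo=2, hi=2; v = [2,4,5,7,9,10]

(2, 2)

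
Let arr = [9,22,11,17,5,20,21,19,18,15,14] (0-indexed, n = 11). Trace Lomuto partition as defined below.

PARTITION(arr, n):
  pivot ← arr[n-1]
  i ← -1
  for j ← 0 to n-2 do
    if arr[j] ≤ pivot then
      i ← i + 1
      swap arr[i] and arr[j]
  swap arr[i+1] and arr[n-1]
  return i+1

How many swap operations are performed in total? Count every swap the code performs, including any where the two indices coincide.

4

pivot = arr[10] = 14; i = -1
j=0: arr[0]=9 ≤ 14 → i=0, swap arr[0],arr[0] (no change) → [9,22,11,17,5,20,21,19,18,15,14]
j=1: arr[1]=22 > 14 → no swap
j=2: arr[2]=11 ≤ 14 → i=1, swap arr[1],arr[2] → [9,11,22,17,5,20,21,19,18,15,14]
j=3: arr[3]=17 > 14 → no swap
j=4: arr[4]=5 ≤ 14 → i=2, swap arr[2],arr[4] → [9,11,5,17,22,20,21,19,18,15,14]
j=5: arr[5]=20 > 14 → no swap
j=6: arr[6]=21 > 14 → no swap
j=7: arr[7]=19 > 14 → no swap
j=8: arr[8]=18 > 14 → no swap
j=9: arr[9]=15 > 14 → no swap
final swap arr[3],arr[10] → [9,11,5,14,22,20,21,19,18,15,17]; return 3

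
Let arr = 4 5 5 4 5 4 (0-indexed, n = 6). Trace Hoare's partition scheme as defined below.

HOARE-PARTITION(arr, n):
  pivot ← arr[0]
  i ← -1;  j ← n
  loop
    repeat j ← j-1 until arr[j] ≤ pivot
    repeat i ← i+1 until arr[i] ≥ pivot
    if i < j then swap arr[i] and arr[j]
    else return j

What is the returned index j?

pivot = arr[0] = 4; i = -1, j = 6
j→5 (arr[5]=4≤4), i→0 (arr[0]=4≥4); i<j, swap → 4 5 5 4 5 4
j→3 (arr[3]=4≤4), i→1 (arr[1]=5≥4); i<j, swap → 4 4 5 5 5 4
j→1, i→2; i≥j, return j=1. arr = 4 4 5 5 5 4

1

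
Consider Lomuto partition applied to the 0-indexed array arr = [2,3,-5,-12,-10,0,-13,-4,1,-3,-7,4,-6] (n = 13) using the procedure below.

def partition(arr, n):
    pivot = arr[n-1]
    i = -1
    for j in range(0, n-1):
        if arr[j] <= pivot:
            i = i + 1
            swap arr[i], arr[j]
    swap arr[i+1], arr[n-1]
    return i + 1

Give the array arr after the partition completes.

[-12,-10,-13,-7,-6,0,-5,-4,1,-3,2,4,3]

pivot = arr[12] = -6; i = -1
j=0: arr[0]=2 > -6 → no swap
j=1: arr[1]=3 > -6 → no swap
j=2: arr[2]=-5 > -6 → no swap
j=3: arr[3]=-12 ≤ -6 → i=0, swap arr[0],arr[3] → [-12,3,-5,2,-10,0,-13,-4,1,-3,-7,4,-6]
j=4: arr[4]=-10 ≤ -6 → i=1, swap arr[1],arr[4] → [-12,-10,-5,2,3,0,-13,-4,1,-3,-7,4,-6]
j=5: arr[5]=0 > -6 → no swap
j=6: arr[6]=-13 ≤ -6 → i=2, swap arr[2],arr[6] → [-12,-10,-13,2,3,0,-5,-4,1,-3,-7,4,-6]
j=7: arr[7]=-4 > -6 → no swap
j=8: arr[8]=1 > -6 → no swap
j=9: arr[9]=-3 > -6 → no swap
j=10: arr[10]=-7 ≤ -6 → i=3, swap arr[3],arr[10] → [-12,-10,-13,-7,3,0,-5,-4,1,-3,2,4,-6]
j=11: arr[11]=4 > -6 → no swap
final swap arr[4],arr[12] → [-12,-10,-13,-7,-6,0,-5,-4,1,-3,2,4,3]; return 4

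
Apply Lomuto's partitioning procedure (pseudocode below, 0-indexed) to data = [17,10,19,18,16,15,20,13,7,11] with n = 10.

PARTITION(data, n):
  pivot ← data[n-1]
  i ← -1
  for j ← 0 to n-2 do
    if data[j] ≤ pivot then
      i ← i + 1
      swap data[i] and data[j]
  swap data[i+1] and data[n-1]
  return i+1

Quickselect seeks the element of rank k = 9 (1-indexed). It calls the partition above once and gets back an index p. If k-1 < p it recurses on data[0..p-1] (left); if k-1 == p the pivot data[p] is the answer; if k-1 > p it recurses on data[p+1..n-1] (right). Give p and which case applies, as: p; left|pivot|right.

2; right

pivot=11, i=-1
j=0: 17>11, skip
j=1: 10≤11, i=0, swap(0,1) ⇒ [10,17,19,18,16,15,20,13,7,11]
j=2: 19>11, skip
j=3: 18>11, skip
j=4: 16>11, skip
j=5: 15>11, skip
j=6: 20>11, skip
j=7: 13>11, skip
j=8: 7≤11, i=1, swap(1,8) ⇒ [10,7,19,18,16,15,20,13,17,11]
swap(2,9) ⇒ [10,7,11,18,16,15,20,13,17,19]; return 2
p = 2; k-1 = 8 > 2 ⇒ right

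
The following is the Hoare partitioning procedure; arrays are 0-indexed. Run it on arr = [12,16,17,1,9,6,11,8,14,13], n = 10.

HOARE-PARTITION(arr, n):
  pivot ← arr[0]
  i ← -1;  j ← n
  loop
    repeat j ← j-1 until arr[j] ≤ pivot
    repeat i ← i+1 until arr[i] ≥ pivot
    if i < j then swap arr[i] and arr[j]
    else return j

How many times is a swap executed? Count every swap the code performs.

pivot = arr[0] = 12; i = -1, j = 10
j→7 (arr[7]=8≤12), i→0 (arr[0]=12≥12); i<j, swap → [8,16,17,1,9,6,11,12,14,13]
j→6 (arr[6]=11≤12), i→1 (arr[1]=16≥12); i<j, swap → [8,11,17,1,9,6,16,12,14,13]
j→5 (arr[5]=6≤12), i→2 (arr[2]=17≥12); i<j, swap → [8,11,6,1,9,17,16,12,14,13]
j→4, i→5; i≥j, return j=4. arr = [8,11,6,1,9,17,16,12,14,13]

3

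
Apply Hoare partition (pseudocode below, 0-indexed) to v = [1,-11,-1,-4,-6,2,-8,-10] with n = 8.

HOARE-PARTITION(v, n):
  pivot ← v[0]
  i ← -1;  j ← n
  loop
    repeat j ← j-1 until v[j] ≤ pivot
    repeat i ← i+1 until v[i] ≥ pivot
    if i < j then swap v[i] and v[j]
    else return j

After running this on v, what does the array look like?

pivot=1
j stops at 7 (-10), i stops at 0 (1); swap ⇒ [-10,-11,-1,-4,-6,2,-8,1]
j stops at 6 (-8), i stops at 5 (2); swap ⇒ [-10,-11,-1,-4,-6,-8,2,1]
j stops at 5, i stops at 6; i≥j ⇒ return 5. v=[-10,-11,-1,-4,-6,-8,2,1]

[-10,-11,-1,-4,-6,-8,2,1]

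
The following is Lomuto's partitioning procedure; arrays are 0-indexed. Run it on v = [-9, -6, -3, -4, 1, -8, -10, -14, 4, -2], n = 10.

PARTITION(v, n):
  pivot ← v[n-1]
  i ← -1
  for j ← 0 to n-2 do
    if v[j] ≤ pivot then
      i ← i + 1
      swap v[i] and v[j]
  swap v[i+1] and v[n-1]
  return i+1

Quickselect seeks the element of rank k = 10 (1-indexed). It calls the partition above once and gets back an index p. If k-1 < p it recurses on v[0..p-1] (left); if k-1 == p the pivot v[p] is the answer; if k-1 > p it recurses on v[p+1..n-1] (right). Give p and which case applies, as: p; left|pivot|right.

7; right

pivot=-2, i=-1
j=0: -9≤-2, i=0, swap(0,0) ⇒ [-9, -6, -3, -4, 1, -8, -10, -14, 4, -2]
j=1: -6≤-2, i=1, swap(1,1) ⇒ [-9, -6, -3, -4, 1, -8, -10, -14, 4, -2]
j=2: -3≤-2, i=2, swap(2,2) ⇒ [-9, -6, -3, -4, 1, -8, -10, -14, 4, -2]
j=3: -4≤-2, i=3, swap(3,3) ⇒ [-9, -6, -3, -4, 1, -8, -10, -14, 4, -2]
j=4: 1>-2, skip
j=5: -8≤-2, i=4, swap(4,5) ⇒ [-9, -6, -3, -4, -8, 1, -10, -14, 4, -2]
j=6: -10≤-2, i=5, swap(5,6) ⇒ [-9, -6, -3, -4, -8, -10, 1, -14, 4, -2]
j=7: -14≤-2, i=6, swap(6,7) ⇒ [-9, -6, -3, -4, -8, -10, -14, 1, 4, -2]
j=8: 4>-2, skip
swap(7,9) ⇒ [-9, -6, -3, -4, -8, -10, -14, -2, 4, 1]; return 7
p = 7; k-1 = 9 > 7 ⇒ right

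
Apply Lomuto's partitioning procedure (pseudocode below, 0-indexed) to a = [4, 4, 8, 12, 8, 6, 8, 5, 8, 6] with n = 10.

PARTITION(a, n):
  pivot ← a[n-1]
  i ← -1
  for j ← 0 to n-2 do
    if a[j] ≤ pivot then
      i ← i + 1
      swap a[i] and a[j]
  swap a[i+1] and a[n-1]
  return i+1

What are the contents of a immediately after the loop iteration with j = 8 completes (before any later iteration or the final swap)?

[4, 4, 6, 5, 8, 8, 8, 12, 8, 6]

pivot = a[9] = 6; i = -1
j=0: a[0]=4 ≤ 6 → i=0, swap a[0],a[0] (no change) → [4, 4, 8, 12, 8, 6, 8, 5, 8, 6]
j=1: a[1]=4 ≤ 6 → i=1, swap a[1],a[1] (no change) → [4, 4, 8, 12, 8, 6, 8, 5, 8, 6]
j=2: a[2]=8 > 6 → no swap
j=3: a[3]=12 > 6 → no swap
j=4: a[4]=8 > 6 → no swap
j=5: a[5]=6 ≤ 6 → i=2, swap a[2],a[5] → [4, 4, 6, 12, 8, 8, 8, 5, 8, 6]
j=6: a[6]=8 > 6 → no swap
j=7: a[7]=5 ≤ 6 → i=3, swap a[3],a[7] → [4, 4, 6, 5, 8, 8, 8, 12, 8, 6]
j=8: a[8]=8 > 6 → no swap
(after j=8) a = [4, 4, 6, 5, 8, 8, 8, 12, 8, 6]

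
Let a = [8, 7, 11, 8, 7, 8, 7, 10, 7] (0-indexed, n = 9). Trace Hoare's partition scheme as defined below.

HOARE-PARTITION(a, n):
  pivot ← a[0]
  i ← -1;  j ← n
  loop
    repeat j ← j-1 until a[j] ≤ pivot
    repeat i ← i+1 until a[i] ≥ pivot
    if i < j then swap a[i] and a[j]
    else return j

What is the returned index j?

pivot=8
j stops at 8 (7), i stops at 0 (8); swap ⇒ [7, 7, 11, 8, 7, 8, 7, 10, 8]
j stops at 6 (7), i stops at 2 (11); swap ⇒ [7, 7, 7, 8, 7, 8, 11, 10, 8]
j stops at 5 (8), i stops at 3 (8); swap ⇒ [7, 7, 7, 8, 7, 8, 11, 10, 8]
j stops at 4, i stops at 5; i≥j ⇒ return 4. a=[7, 7, 7, 8, 7, 8, 11, 10, 8]

4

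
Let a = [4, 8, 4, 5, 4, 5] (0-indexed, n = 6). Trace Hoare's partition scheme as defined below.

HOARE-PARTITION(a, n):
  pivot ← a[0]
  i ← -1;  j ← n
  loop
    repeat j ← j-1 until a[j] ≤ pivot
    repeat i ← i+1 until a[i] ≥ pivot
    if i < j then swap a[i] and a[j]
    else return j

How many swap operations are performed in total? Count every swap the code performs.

pivot=4
j stops at 4 (4), i stops at 0 (4); swap ⇒ [4, 8, 4, 5, 4, 5]
j stops at 2 (4), i stops at 1 (8); swap ⇒ [4, 4, 8, 5, 4, 5]
j stops at 1, i stops at 2; i≥j ⇒ return 1. a=[4, 4, 8, 5, 4, 5]

2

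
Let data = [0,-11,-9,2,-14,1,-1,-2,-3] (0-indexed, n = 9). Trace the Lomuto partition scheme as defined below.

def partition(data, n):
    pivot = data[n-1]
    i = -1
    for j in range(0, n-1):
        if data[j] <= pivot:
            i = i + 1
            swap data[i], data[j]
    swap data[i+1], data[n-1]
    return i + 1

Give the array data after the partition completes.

pivot=-3, i=-1
j=0: 0>-3, skip
j=1: -11≤-3, i=0, swap(0,1) ⇒ [-11,0,-9,2,-14,1,-1,-2,-3]
j=2: -9≤-3, i=1, swap(1,2) ⇒ [-11,-9,0,2,-14,1,-1,-2,-3]
j=3: 2>-3, skip
j=4: -14≤-3, i=2, swap(2,4) ⇒ [-11,-9,-14,2,0,1,-1,-2,-3]
j=5: 1>-3, skip
j=6: -1>-3, skip
j=7: -2>-3, skip
swap(3,8) ⇒ [-11,-9,-14,-3,0,1,-1,-2,2]; return 3

[-11,-9,-14,-3,0,1,-1,-2,2]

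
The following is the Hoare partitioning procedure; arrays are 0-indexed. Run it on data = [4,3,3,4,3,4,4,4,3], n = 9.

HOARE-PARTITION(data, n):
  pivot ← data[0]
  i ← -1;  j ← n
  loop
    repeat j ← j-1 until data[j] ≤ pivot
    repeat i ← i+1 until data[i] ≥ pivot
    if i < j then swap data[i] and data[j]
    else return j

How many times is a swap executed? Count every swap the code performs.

pivot = data[0] = 4; i = -1, j = 9
j→8 (data[8]=3≤4), i→0 (data[0]=4≥4); i<j, swap → [3,3,3,4,3,4,4,4,4]
j→7 (data[7]=4≤4), i→3 (data[3]=4≥4); i<j, swap → [3,3,3,4,3,4,4,4,4]
j→6 (data[6]=4≤4), i→5 (data[5]=4≥4); i<j, swap → [3,3,3,4,3,4,4,4,4]
j→5, i→6; i≥j, return j=5. data = [3,3,3,4,3,4,4,4,4]

3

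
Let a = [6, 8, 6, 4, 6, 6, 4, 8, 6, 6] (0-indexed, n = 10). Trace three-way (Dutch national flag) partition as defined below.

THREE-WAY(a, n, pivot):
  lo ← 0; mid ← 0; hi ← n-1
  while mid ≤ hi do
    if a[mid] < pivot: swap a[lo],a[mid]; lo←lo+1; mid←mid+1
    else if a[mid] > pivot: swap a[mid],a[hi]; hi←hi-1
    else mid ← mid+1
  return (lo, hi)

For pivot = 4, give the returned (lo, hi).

pivot = 4; lo=0, mid=0, hi=9
a[mid]=6>4: swap a[0],a[9]; hi=8 → [6, 8, 6, 4, 6, 6, 4, 8, 6, 6]
a[mid]=6>4: swap a[0],a[8]; hi=7 → [6, 8, 6, 4, 6, 6, 4, 8, 6, 6]
a[mid]=6>4: swap a[0],a[7]; hi=6 → [8, 8, 6, 4, 6, 6, 4, 6, 6, 6]
a[mid]=8>4: swap a[0],a[6]; hi=5 → [4, 8, 6, 4, 6, 6, 8, 6, 6, 6]
a[mid]=4=4: mid=1
a[mid]=8>4: swap a[1],a[5]; hi=4 → [4, 6, 6, 4, 6, 8, 8, 6, 6, 6]
a[mid]=6>4: swap a[1],a[4]; hi=3 → [4, 6, 6, 4, 6, 8, 8, 6, 6, 6]
a[mid]=6>4: swap a[1],a[3]; hi=2 → [4, 4, 6, 6, 6, 8, 8, 6, 6, 6]
a[mid]=4=4: mid=2
a[mid]=6>4: swap a[2],a[2]; hi=1 → [4, 4, 6, 6, 6, 8, 8, 6, 6, 6]
end: lo=0, hi=1; a = [4, 4, 6, 6, 6, 8, 8, 6, 6, 6]

(0, 1)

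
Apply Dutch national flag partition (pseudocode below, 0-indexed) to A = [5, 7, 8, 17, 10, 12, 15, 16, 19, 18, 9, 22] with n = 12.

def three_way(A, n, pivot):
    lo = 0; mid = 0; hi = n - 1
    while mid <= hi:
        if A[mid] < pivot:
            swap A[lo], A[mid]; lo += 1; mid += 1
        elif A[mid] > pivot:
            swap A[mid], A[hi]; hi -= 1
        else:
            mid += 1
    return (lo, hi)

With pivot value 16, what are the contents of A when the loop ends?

[5, 7, 8, 9, 10, 12, 15, 16, 18, 19, 22, 17]

lo=0 mid=0 hi=11
5<16: swap(0,0), lo=1 mid=1 ⇒ [5, 7, 8, 17, 10, 12, 15, 16, 19, 18, 9, 22]
7<16: swap(1,1), lo=2 mid=2 ⇒ [5, 7, 8, 17, 10, 12, 15, 16, 19, 18, 9, 22]
8<16: swap(2,2), lo=3 mid=3 ⇒ [5, 7, 8, 17, 10, 12, 15, 16, 19, 18, 9, 22]
17>16: swap(3,11), hi=10 ⇒ [5, 7, 8, 22, 10, 12, 15, 16, 19, 18, 9, 17]
22>16: swap(3,10), hi=9 ⇒ [5, 7, 8, 9, 10, 12, 15, 16, 19, 18, 22, 17]
9<16: swap(3,3), lo=4 mid=4 ⇒ [5, 7, 8, 9, 10, 12, 15, 16, 19, 18, 22, 17]
10<16: swap(4,4), lo=5 mid=5 ⇒ [5, 7, 8, 9, 10, 12, 15, 16, 19, 18, 22, 17]
12<16: swap(5,5), lo=6 mid=6 ⇒ [5, 7, 8, 9, 10, 12, 15, 16, 19, 18, 22, 17]
15<16: swap(6,6), lo=7 mid=7 ⇒ [5, 7, 8, 9, 10, 12, 15, 16, 19, 18, 22, 17]
16=16: mid=8
19>16: swap(8,9), hi=8 ⇒ [5, 7, 8, 9, 10, 12, 15, 16, 18, 19, 22, 17]
18>16: swap(8,8), hi=7 ⇒ [5, 7, 8, 9, 10, 12, 15, 16, 18, 19, 22, 17]
done. lo=7 hi=7; A=[5, 7, 8, 9, 10, 12, 15, 16, 18, 19, 22, 17]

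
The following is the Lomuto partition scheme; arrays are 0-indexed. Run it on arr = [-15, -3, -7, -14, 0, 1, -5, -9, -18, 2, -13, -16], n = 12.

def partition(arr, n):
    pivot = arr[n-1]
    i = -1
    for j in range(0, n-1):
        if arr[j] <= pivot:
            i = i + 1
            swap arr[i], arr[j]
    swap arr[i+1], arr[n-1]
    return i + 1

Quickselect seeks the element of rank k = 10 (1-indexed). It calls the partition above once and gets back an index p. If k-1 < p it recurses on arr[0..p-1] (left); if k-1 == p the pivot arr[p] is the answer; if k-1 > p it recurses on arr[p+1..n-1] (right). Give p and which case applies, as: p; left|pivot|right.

1; right

pivot = arr[11] = -16; i = -1
j=0: arr[0]=-15 > -16 → no swap
j=1: arr[1]=-3 > -16 → no swap
j=2: arr[2]=-7 > -16 → no swap
j=3: arr[3]=-14 > -16 → no swap
j=4: arr[4]=0 > -16 → no swap
j=5: arr[5]=1 > -16 → no swap
j=6: arr[6]=-5 > -16 → no swap
j=7: arr[7]=-9 > -16 → no swap
j=8: arr[8]=-18 ≤ -16 → i=0, swap arr[0],arr[8] → [-18, -3, -7, -14, 0, 1, -5, -9, -15, 2, -13, -16]
j=9: arr[9]=2 > -16 → no swap
j=10: arr[10]=-13 > -16 → no swap
final swap arr[1],arr[11] → [-18, -16, -7, -14, 0, 1, -5, -9, -15, 2, -13, -3]; return 1
p = 1; k-1 = 9 > 1 ⇒ right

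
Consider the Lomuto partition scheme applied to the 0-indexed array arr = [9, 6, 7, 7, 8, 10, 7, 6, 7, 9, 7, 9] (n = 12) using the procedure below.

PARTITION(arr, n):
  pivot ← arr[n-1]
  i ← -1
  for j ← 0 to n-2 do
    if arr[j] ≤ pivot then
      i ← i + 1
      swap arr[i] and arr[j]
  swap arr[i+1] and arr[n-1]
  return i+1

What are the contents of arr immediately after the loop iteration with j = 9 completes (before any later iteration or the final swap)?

pivot = arr[11] = 9; i = -1
j=0: arr[0]=9 ≤ 9 → i=0, swap arr[0],arr[0] (no change) → [9, 6, 7, 7, 8, 10, 7, 6, 7, 9, 7, 9]
j=1: arr[1]=6 ≤ 9 → i=1, swap arr[1],arr[1] (no change) → [9, 6, 7, 7, 8, 10, 7, 6, 7, 9, 7, 9]
j=2: arr[2]=7 ≤ 9 → i=2, swap arr[2],arr[2] (no change) → [9, 6, 7, 7, 8, 10, 7, 6, 7, 9, 7, 9]
j=3: arr[3]=7 ≤ 9 → i=3, swap arr[3],arr[3] (no change) → [9, 6, 7, 7, 8, 10, 7, 6, 7, 9, 7, 9]
j=4: arr[4]=8 ≤ 9 → i=4, swap arr[4],arr[4] (no change) → [9, 6, 7, 7, 8, 10, 7, 6, 7, 9, 7, 9]
j=5: arr[5]=10 > 9 → no swap
j=6: arr[6]=7 ≤ 9 → i=5, swap arr[5],arr[6] → [9, 6, 7, 7, 8, 7, 10, 6, 7, 9, 7, 9]
j=7: arr[7]=6 ≤ 9 → i=6, swap arr[6],arr[7] → [9, 6, 7, 7, 8, 7, 6, 10, 7, 9, 7, 9]
j=8: arr[8]=7 ≤ 9 → i=7, swap arr[7],arr[8] → [9, 6, 7, 7, 8, 7, 6, 7, 10, 9, 7, 9]
j=9: arr[9]=9 ≤ 9 → i=8, swap arr[8],arr[9] → [9, 6, 7, 7, 8, 7, 6, 7, 9, 10, 7, 9]
(after j=9) arr = [9, 6, 7, 7, 8, 7, 6, 7, 9, 10, 7, 9]

[9, 6, 7, 7, 8, 7, 6, 7, 9, 10, 7, 9]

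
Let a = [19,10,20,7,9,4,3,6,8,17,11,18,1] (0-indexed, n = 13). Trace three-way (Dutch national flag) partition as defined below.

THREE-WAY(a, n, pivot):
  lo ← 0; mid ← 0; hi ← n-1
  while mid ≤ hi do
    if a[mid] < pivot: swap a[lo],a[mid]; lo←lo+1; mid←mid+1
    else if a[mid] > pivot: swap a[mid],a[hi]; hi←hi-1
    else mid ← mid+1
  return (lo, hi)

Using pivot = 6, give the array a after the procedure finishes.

[1,3,4,6,9,7,20,8,17,11,18,10,19]

pivot = 6; lo=0, mid=0, hi=12
a[mid]=19>6: swap a[0],a[12]; hi=11 → [1,10,20,7,9,4,3,6,8,17,11,18,19]
a[mid]=1<6: swap a[0],a[0]; lo=1,mid=1 → [1,10,20,7,9,4,3,6,8,17,11,18,19]
a[mid]=10>6: swap a[1],a[11]; hi=10 → [1,18,20,7,9,4,3,6,8,17,11,10,19]
a[mid]=18>6: swap a[1],a[10]; hi=9 → [1,11,20,7,9,4,3,6,8,17,18,10,19]
a[mid]=11>6: swap a[1],a[9]; hi=8 → [1,17,20,7,9,4,3,6,8,11,18,10,19]
a[mid]=17>6: swap a[1],a[8]; hi=7 → [1,8,20,7,9,4,3,6,17,11,18,10,19]
a[mid]=8>6: swap a[1],a[7]; hi=6 → [1,6,20,7,9,4,3,8,17,11,18,10,19]
a[mid]=6=6: mid=2
a[mid]=20>6: swap a[2],a[6]; hi=5 → [1,6,3,7,9,4,20,8,17,11,18,10,19]
a[mid]=3<6: swap a[1],a[2]; lo=2,mid=3 → [1,3,6,7,9,4,20,8,17,11,18,10,19]
a[mid]=7>6: swap a[3],a[5]; hi=4 → [1,3,6,4,9,7,20,8,17,11,18,10,19]
a[mid]=4<6: swap a[2],a[3]; lo=3,mid=4 → [1,3,4,6,9,7,20,8,17,11,18,10,19]
a[mid]=9>6: swap a[4],a[4]; hi=3 → [1,3,4,6,9,7,20,8,17,11,18,10,19]
end: lo=3, hi=3; a = [1,3,4,6,9,7,20,8,17,11,18,10,19]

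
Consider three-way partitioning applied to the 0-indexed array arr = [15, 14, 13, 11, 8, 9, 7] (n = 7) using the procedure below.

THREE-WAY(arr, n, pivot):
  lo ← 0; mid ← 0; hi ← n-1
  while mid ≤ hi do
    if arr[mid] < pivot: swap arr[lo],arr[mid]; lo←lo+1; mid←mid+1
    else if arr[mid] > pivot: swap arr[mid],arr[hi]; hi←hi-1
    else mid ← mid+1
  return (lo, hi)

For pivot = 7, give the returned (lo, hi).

pivot = 7; lo=0, mid=0, hi=6
arr[mid]=15>7: swap arr[0],arr[6]; hi=5 → [7, 14, 13, 11, 8, 9, 15]
arr[mid]=7=7: mid=1
arr[mid]=14>7: swap arr[1],arr[5]; hi=4 → [7, 9, 13, 11, 8, 14, 15]
arr[mid]=9>7: swap arr[1],arr[4]; hi=3 → [7, 8, 13, 11, 9, 14, 15]
arr[mid]=8>7: swap arr[1],arr[3]; hi=2 → [7, 11, 13, 8, 9, 14, 15]
arr[mid]=11>7: swap arr[1],arr[2]; hi=1 → [7, 13, 11, 8, 9, 14, 15]
arr[mid]=13>7: swap arr[1],arr[1]; hi=0 → [7, 13, 11, 8, 9, 14, 15]
end: lo=0, hi=0; arr = [7, 13, 11, 8, 9, 14, 15]

(0, 0)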